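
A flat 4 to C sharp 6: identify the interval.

A to C spans three letter names (A-B-C), plus an octave — that makes it a tenth of some quality.
The major tenth is 16 semitones; here we have 17, one semitone wider: augmented.
(Equivalently, a compound augmented third: an augmented third plus an octave.)

augmented tenth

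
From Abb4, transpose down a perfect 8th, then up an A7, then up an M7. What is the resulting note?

Abb4 down a perfect octave → Abb3 (12 semitones).
Up an augmented seventh from Abb3: G4 (12 semitones up).
G4 up a major seventh → F#5 (11 semitones).

F#5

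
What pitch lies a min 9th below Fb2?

The ninth's letter: F down two letter names plus an octave → E.
Moving 13 semitones down from Fb2 (the size of a minor ninth) reaches Eb1.

Eb1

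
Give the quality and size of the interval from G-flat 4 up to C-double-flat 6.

diminished 11th

G to C spans four letter names (G-A-B-C), plus an octave: an eleventh.
The perfect eleventh is 17 semitones; here we have 16, one semitone narrower: diminished.
(Equivalently, a compound diminished fourth: a diminished fourth plus an octave.)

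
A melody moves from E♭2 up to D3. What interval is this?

E to D spans seven letter names (E-F-G-A-B-C-D), so the interval is some kind of seventh.
Eb2 to D3 is 11 semitones, matching the major seventh exactly, so the quality is major.

major 7th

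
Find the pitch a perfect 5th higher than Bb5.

Counting five letter names up from B lands on F.
A perfect fifth spans 7 semitones, so from Bb5 the target pitch is F6.

F6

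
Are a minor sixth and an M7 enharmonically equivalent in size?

No

8 semitones (minor sixth) vs 11 semitones (major seventh): not equal.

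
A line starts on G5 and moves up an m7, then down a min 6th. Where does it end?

A5

A minor seventh up from G5 is F6.
Down a minor sixth from F6: A5 (8 semitones down).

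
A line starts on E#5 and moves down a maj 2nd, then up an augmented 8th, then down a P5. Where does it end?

Down a major second from E#5: D#5 (2 semitones down).
D#5 up an augmented octave → D##6 (13 semitones).
Down a perfect fifth from D##6: G##5 (7 semitones down).

G##5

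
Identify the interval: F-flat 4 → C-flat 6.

F to C spans five letter names (F-G-A-B-C), plus an octave, so the interval is some kind of twelfth.
Fb4 to Cb6 is 19 semitones, matching the perfect twelfth exactly, so the quality is perfect.
(Equivalently, a compound perfect fifth: a perfect fifth plus an octave.)

perfect 12th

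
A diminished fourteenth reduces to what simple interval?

Take out an octave (7 from the number): 14 − 7 = 7.
Quality carries through unchanged, so the simple form is a diminished seventh.

d7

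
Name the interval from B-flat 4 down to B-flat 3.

perfect 8th

Descending from Bb4 to Bb3 is the same interval as ascending Bb3 to Bb4.
B to B is the same letter name, plus an octave: an octave.
The perfect octave spans 12 semitones, and Bb3 to Bb4 is exactly 12 semitones — so this is a perfect octave.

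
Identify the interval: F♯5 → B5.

perfect fourth

F to B spans four letter names (F-G-A-B), so the interval is some kind of fourth.
The perfect fourth spans 5 semitones, and F#5 to B5 is exactly 5 semitones — so this is a perfect fourth.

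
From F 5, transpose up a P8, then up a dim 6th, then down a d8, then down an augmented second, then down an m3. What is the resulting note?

A double-flat 5

F5 up a perfect octave → F6 (12 semitones).
Up a diminished sixth from F6: Dbb7 (7 semitones up).
Dbb7 down a diminished octave → Db6 (11 semitones).
Down an augmented second from Db6: Cbb6 (3 semitones down).
Cbb6 down a minor third → Abb5 (3 semitones).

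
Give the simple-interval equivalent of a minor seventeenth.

minor third

Each octave removed subtracts seven from the number: 17 − 14 = 3.
That makes a minor seventeenth a compound minor third — 2 octaves plus a minor third.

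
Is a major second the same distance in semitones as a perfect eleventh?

No

A major second is 2 semitones but a perfect eleventh is 17 semitones — different sizes.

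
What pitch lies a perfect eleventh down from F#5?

Counting four letter names plus an octave down from F lands on C.
A perfect eleventh is 17 semitones; 17 semitones down from F#5 gives C#4.

C#4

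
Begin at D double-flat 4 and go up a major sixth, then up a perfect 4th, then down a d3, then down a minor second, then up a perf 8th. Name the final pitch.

B 5

Dbb4 up a major sixth → Bbb4 (9 semitones).
A perfect fourth up from Bbb4 is Ebb5.
Ebb5 down a diminished third → C5 (2 semitones).
A minor second down from C5 is B4.
A perfect octave up from B4 is B5.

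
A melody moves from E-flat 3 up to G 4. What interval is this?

major tenth

E to G spans three letter names (E-F-G), plus an octave: a tenth.
Counting semitones, Eb3→G4 is 16, which is the major tenth.
(Equivalently, a compound major third: a major third plus an octave.)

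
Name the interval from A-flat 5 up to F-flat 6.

minor sixth

A to F spans six letter names (A-B-C-D-E-F): a sixth.
Ab5 to Fb6 is 8 semitones, a half step short of the major sixth (9), so this is minor.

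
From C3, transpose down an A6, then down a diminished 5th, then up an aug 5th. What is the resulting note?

C3 down an augmented sixth → Ebb2 (10 semitones).
Down a diminished fifth from Ebb2: Ab1 (6 semitones down).
An augmented fifth up from Ab1 is E2.

E2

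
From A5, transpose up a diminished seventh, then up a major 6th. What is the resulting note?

Up a diminished seventh from A5: Gb6 (9 semitones up).
A major sixth up from Gb6 is Eb7.

Eb7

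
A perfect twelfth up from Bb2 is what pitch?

The twelfth's letter: B up five letter names plus an octave → F.
A perfect twelfth is 19 semitones; 19 semitones up from Bb2 gives F4.

F4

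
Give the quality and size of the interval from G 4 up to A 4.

G to A spans two letter names (G-A), so the interval is some kind of second.
G4 to A4 is 2 semitones, matching the major second exactly, so the quality is major.

major second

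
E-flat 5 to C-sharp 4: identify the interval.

diminished 10th

Descending from Eb5 to C#4 is the same interval as ascending C#4 to Eb5.
C to E spans three letter names (C-D-E), plus an octave, so the interval is some kind of tenth.
The major tenth is 16 semitones; here we have 14, two semitones narrower: diminished.
(Equivalently, a compound diminished third: a diminished third plus an octave.)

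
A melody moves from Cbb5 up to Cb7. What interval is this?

C to C is the same letter name, plus 2 octaves — that makes it a fifteenth of some quality.
The perfect fifteenth is 24 semitones; here we have 25, one semitone wider: augmented.
(Equivalently, a compound augmented octave: an augmented octave plus an octave.)

augmented fifteenth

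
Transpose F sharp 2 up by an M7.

Seven letter names up from F: E.
A major seventh is 11 semitones; 11 semitones up from F#2 gives E#3.

E sharp 3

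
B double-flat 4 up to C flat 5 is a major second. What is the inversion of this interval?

m7

The rule of nine gives the new number: 9 − 2 = 7, so a second becomes a seventh.
Quality inverts too: major becomes minor. That makes the inversion a minor seventh.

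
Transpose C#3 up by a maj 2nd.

The second takes the letter from C up to D.
A major second is 2 semitones; 2 semitones up from C#3 gives D#3.

D#3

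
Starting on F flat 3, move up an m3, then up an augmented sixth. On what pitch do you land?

F 4

Fb3 up a minor third → Abb3 (3 semitones).
An augmented sixth up from Abb3 is F4.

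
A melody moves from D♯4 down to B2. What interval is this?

Descending from D#4 to B2 is the same interval as ascending B2 to D#4.
B to D spans three letter names (B-C-D), plus an octave: a tenth.
Counting semitones, B2→D#4 is 16, which is the major tenth.
(Equivalently, a compound major third: a major third plus an octave.)

major tenth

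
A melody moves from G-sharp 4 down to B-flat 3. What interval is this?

Descending from G#4 to Bb3 is the same interval as ascending Bb3 to G#4.
B to G spans six letter names (B-C-D-E-F-G): a sixth.
The major sixth is 9 semitones; here we have 10, one semitone wider: augmented.

augmented 6th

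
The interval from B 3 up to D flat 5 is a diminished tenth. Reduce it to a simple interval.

Each octave removed subtracts seven from the number: 10 − 7 = 3.
So a diminished tenth is an octave plus a diminished third. The quality is unchanged.

diminished third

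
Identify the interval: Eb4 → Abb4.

E to A spans four letter names (E-F-G-A) — that makes it a fourth of some quality.
A perfect fourth would be 5 semitones; Eb4 to Abb4 is 4, one semitone narrower, so the interval is diminished.

diminished fourth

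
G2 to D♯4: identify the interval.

G to D spans five letter names (G-A-B-C-D), plus an octave — that makes it a twelfth of some quality.
A perfect twelfth would be 19 semitones; G2 to D#4 is 20, one semitone wider, so the interval is augmented.
(Equivalently, a compound augmented fifth: an augmented fifth plus an octave.)

augmented twelfth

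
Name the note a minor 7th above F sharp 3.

The seventh takes the letter from F up to E.
A minor seventh spans 10 semitones, so from F#3 the target pitch is E4.

E 4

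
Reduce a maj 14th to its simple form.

Each octave removed subtracts seven from the number: 14 − 7 = 7.
So a major fourteenth is an octave plus a major seventh. The quality is unchanged.

M7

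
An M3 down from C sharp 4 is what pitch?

The third takes the letter from C down to A.
A major third is 4 semitones; 4 semitones down from C#4 gives A3.

A 3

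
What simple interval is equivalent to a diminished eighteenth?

Take out 2 octaves (14 from the number): 18 − 14 = 4.
Quality carries through unchanged, so the simple form is a diminished fourth.

diminished fourth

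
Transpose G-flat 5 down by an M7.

The seventh takes the letter from G down to A.
A major seventh spans 11 semitones, so from Gb5 the target pitch is Abb4.

A-double-flat 4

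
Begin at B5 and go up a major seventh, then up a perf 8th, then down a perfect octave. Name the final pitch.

B5 up a major seventh → A#6 (11 semitones).
A perfect octave up from A#6 is A#7.
Down a perfect octave from A#7: A#6 (12 semitones down).

A#6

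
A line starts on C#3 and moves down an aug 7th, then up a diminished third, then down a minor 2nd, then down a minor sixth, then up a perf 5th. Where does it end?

Db2

Down an augmented seventh from C#3: Db2 (12 semitones down).
A diminished third up from Db2 is Fbb2.
Fbb2 down a minor second → Ebb2 (1 semitone).
Down a minor sixth from Ebb2: Gb1 (8 semitones down).
Up a perfect fifth from Gb1: Db2 (7 semitones up).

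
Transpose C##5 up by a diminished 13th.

Six letters up from C (plus an octave) reaches A.
A diminished thirteenth spans 19 semitones, so from C##5 the target pitch is A6.

A6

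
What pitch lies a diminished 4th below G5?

D#5

The fourth takes the letter from G down to D.
Moving 4 semitones down from G5 (the size of a diminished fourth) reaches D#5.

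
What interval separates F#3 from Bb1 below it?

A12

Descending from F#3 to Bb1 is the same interval as ascending Bb1 to F#3.
B to F spans five letter names (B-C-D-E-F), plus an octave, so the interval is some kind of twelfth.
Bb1 to F#3 spans 20 semitones — one semitone wider than the perfect twelfth (19) — giving an augmented twelfth.
(Equivalently, a compound augmented fifth: an augmented fifth plus an octave.)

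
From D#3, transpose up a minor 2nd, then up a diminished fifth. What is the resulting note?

Up a minor second from D#3: E3 (1 semitone up).
Up a diminished fifth from E3: Bb3 (6 semitones up).

Bb3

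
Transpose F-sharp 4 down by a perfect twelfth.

The twelfth's letter: F down five letter names plus an octave → B.
A perfect twelfth is 19 semitones; 19 semitones down from F#4 gives B2.

B 2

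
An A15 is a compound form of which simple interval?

Subtracting seven from the interval number removes an octave: 15 − 7 = 8.
So an augmented fifteenth is an octave plus an augmented octave. The quality is unchanged.

A8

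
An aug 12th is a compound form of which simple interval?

Take out an octave (7 from the number): 12 − 7 = 5.
That makes an augmented twelfth a compound augmented fifth — an octave plus an augmented fifth.

A5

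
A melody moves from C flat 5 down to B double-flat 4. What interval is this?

M2

Descending from Cb5 to Bbb4 is the same interval as ascending Bbb4 to Cb5.
B to C spans two letter names (B-C): a second.
The major second spans 2 semitones, and Bbb4 to Cb5 is exactly 2 semitones — so this is a major second.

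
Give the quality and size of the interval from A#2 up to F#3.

A to F spans six letter names (A-B-C-D-E-F) — that makes it a sixth of some quality.
A#2 to F#3 is 8 semitones, a half step short of the major sixth (9), so this is minor.

minor 6th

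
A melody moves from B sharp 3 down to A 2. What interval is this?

Descending from B#3 to A2 is the same interval as ascending A2 to B#3.
A to B spans two letter names (A-B), plus an octave: a ninth.
A major ninth would be 14 semitones; A2 to B#3 is 15, one semitone wider, so the interval is augmented.
(Equivalently, a compound augmented second: an augmented second plus an octave.)

augmented 9th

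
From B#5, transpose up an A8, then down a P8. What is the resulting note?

Up an augmented octave from B#5: B##6 (13 semitones up).
B##6 down a perfect octave → B##5 (12 semitones).

B##5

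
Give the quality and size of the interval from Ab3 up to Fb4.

minor sixth

A to F spans six letter names (A-B-C-D-E-F) — that makes it a sixth of some quality.
Ab3 to Fb4 is 8 semitones, a half step short of the major sixth (9), so this is minor.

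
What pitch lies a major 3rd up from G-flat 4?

B-flat 4

Three letter names up from G: B.
A major third spans 4 semitones, so from Gb4 the target pitch is Bb4.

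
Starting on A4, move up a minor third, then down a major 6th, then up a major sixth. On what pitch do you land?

C5

Up a minor third from A4: C5 (3 semitones up).
C5 down a major sixth → Eb4 (9 semitones).
A major sixth up from Eb4 is C5.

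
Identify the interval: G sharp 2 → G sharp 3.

perfect octave

G to G is the same letter name, plus an octave, so the interval is some kind of octave.
Counting semitones, G#2→G#3 is 12, which is the perfect octave.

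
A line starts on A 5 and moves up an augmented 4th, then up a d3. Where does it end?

F 6

A5 up an augmented fourth → D#6 (6 semitones).
D#6 up a diminished third → F6 (2 semitones).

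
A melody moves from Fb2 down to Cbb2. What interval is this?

augmented 4th

Descending from Fb2 to Cbb2 is the same interval as ascending Cbb2 to Fb2.
C to F spans four letter names (C-D-E-F): a fourth.
A perfect fourth would be 5 semitones; Cbb2 to Fb2 is 6, one semitone wider, so the interval is augmented.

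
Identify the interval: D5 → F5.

minor 3rd

D to F spans three letter names (D-E-F) — that makes it a third of some quality.
At 3 semitones, D5→F5 falls one short of a major third: minor.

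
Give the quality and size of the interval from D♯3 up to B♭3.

D to B spans six letter names (D-E-F-G-A-B), so the interval is some kind of sixth.
D#3 to Bb3 spans 7 semitones — two semitones narrower than the major sixth (9) — giving a diminished sixth.

diminished sixth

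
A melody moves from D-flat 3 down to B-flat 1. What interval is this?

Descending from Db3 to Bb1 is the same interval as ascending Bb1 to Db3.
B to D spans three letter names (B-C-D), plus an octave — that makes it a tenth of some quality.
A major tenth would be 16 semitones, but Bb1 to Db3 is 15 — one semitone narrower, making it a minor tenth.
(Equivalently, a compound minor third: a minor third plus an octave.)

m10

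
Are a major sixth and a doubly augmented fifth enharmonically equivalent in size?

Both span 9 semitones: a major sixth and a doubly augmented fifth are the same chromatic distance.

Yes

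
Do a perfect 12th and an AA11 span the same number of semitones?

Both span 19 semitones: a perfect twelfth and a doubly augmented eleventh are the same chromatic distance.

Yes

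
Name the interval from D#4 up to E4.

D to E spans two letter names (D-E) — that makes it a second of some quality.
A major second would be 2 semitones, but D#4 to E4 is 1 — one semitone narrower, making it a minor second.

m2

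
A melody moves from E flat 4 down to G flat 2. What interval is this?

M13

Descending from Eb4 to Gb2 is the same interval as ascending Gb2 to Eb4.
G to E spans six letter names (G-A-B-C-D-E), plus an octave: a thirteenth.
Counting semitones, Gb2→Eb4 is 21, which is the major thirteenth.
(Equivalently, a compound major sixth: a major sixth plus an octave.)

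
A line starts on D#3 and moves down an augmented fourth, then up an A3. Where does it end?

Down an augmented fourth from D#3: A2 (6 semitones down).
An augmented third up from A2 is C##3.

C##3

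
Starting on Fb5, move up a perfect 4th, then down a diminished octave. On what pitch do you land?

A perfect fourth up from Fb5 is Bbb5.
A diminished octave down from Bbb5 is Bb4.

Bb4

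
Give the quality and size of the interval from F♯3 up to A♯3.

major 3rd

F to A spans three letter names (F-G-A), so the interval is some kind of third.
Counting semitones, F#3→A#3 is 4, which is the major third.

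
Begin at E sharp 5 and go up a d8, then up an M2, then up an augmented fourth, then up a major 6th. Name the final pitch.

E#5 up a diminished octave → E6 (11 semitones).
Up a major second from E6: F#6 (2 semitones up).
An augmented fourth up from F#6 is B#6.
Up a major sixth from B#6: G##7 (9 semitones up).

G double-sharp 7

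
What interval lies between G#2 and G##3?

augmented octave

G to G is the same letter name, plus an octave — that makes it an octave of some quality.
The perfect octave is 12 semitones; here we have 13, one semitone wider: augmented.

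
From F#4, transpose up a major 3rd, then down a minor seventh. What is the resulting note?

B#3

A major third up from F#4 is A#4.
A minor seventh down from A#4 is B#3.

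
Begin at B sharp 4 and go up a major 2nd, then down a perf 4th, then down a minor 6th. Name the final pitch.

B#4 up a major second → C##5 (2 semitones).
C##5 down a perfect fourth → G##4 (5 semitones).
A minor sixth down from G##4 is B##3.

B double-sharp 3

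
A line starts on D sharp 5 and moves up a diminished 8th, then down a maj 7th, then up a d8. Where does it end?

A diminished octave up from D#5 is D6.
A major seventh down from D6 is Eb5.
Eb5 up a diminished octave → Ebb6 (11 semitones).

E double-flat 6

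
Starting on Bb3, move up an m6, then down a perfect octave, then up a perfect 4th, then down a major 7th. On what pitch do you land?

Bb3 up a minor sixth → Gb4 (8 semitones).
Gb4 down a perfect octave → Gb3 (12 semitones).
Up a perfect fourth from Gb3: Cb4 (5 semitones up).
Cb4 down a major seventh → Dbb3 (11 semitones).

Dbb3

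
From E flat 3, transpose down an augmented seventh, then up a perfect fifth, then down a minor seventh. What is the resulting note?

D double-flat 2

Eb3 down an augmented seventh → Fbb2 (12 semitones).
A perfect fifth up from Fbb2 is Cbb3.
A minor seventh down from Cbb3 is Dbb2.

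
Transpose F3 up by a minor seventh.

Seven letter names up from F: E.
A minor seventh is 10 semitones; 10 semitones up from F3 gives Eb4.

Eb4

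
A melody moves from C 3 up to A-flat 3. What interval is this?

C to A spans six letter names (C-D-E-F-G-A) — that makes it a sixth of some quality.
A major sixth would be 9 semitones, but C3 to Ab3 is 8 — one semitone narrower, making it a minor sixth.

minor sixth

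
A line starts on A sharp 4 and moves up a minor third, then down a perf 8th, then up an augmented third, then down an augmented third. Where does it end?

C sharp 4

A minor third up from A#4 is C#5.
Down a perfect octave from C#5: C#4 (12 semitones down).
C#4 up an augmented third → E##4 (5 semitones).
E##4 down an augmented third → C#4 (5 semitones).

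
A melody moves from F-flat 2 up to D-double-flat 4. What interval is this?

F to D spans six letter names (F-G-A-B-C-D), plus an octave, so the interval is some kind of thirteenth.
At 20 semitones, Fb2→Dbb4 falls one short of a major thirteenth: minor.
(Equivalently, a compound minor sixth: a minor sixth plus an octave.)

m13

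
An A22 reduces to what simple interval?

Subtracting seven from the interval number removes an octave: 22 − 14 = 8.
That makes an augmented twenty-second a compound augmented octave — 2 octaves plus an augmented octave.

augmented octave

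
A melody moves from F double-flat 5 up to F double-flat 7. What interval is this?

F to F is the same letter name, plus 2 octaves — that makes it a fifteenth of some quality.
Fbb5 to Fbb7 is 24 semitones, matching the perfect fifteenth exactly, so the quality is perfect.
(Equivalently, a compound perfect octave: a perfect octave plus an octave.)

P15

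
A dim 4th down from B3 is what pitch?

F##3

Four letter names down from B: F.
A diminished fourth is 4 semitones; 4 semitones down from B3 gives F##3.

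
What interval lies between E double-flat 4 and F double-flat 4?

minor 2nd

E to F spans two letter names (E-F): a second.
At 1 semitone, Ebb4→Fbb4 falls one short of a major second: minor.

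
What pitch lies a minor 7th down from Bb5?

C5

Seven letter names down from B: C.
A minor seventh is 10 semitones; 10 semitones down from Bb5 gives C5.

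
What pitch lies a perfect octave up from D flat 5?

D flat 6

An octave keeps the letter name D, an octave up from D.
A perfect octave is 12 semitones; 12 semitones up from Db5 gives Db6.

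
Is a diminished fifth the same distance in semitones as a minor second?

No

A diminished fifth spans 6 semitones; a minor second spans 1 semitone. They differ by 5.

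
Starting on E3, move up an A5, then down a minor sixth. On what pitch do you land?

D##3

E3 up an augmented fifth → B#3 (8 semitones).
A minor sixth down from B#3 is D##3.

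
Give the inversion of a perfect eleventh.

perfect fifth

First reduce the compound perfect eleventh to its simple form, a perfect fourth.
The rule of nine gives the new number: 9 − 4 = 5, so a fourth becomes a fifth.
And perfect stays perfect under inversion, so we get a perfect fifth.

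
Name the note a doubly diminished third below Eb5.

C##5

The third takes the letter from E down to C.
Moving 1 semitone down from Eb5 (the size of a doubly diminished third) reaches C##5.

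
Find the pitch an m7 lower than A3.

B2

The seventh takes the letter from A down to B.
A minor seventh is 10 semitones; 10 semitones down from A3 gives B2.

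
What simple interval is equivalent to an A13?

A6

Take out an octave (7 from the number): 13 − 7 = 6.
So an augmented thirteenth is an octave plus an augmented sixth. The quality is unchanged.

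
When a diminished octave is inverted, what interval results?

augmented unison

Inverted interval numbers add to nine, so an octave pairs with a unison (8 + 1 = 9).
And diminished becomes augmented under inversion, so we get an augmented unison.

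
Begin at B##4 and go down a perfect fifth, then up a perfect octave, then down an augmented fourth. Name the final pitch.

B#4

Down a perfect fifth from B##4: E##4 (7 semitones down).
E##4 up a perfect octave → E##5 (12 semitones).
Down an augmented fourth from E##5: B#4 (6 semitones down).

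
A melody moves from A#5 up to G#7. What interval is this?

A to G spans seven letter names (A-B-C-D-E-F-G), plus an octave: a fourteenth.
A major fourteenth would be 23 semitones, but A#5 to G#7 is 22 — one semitone narrower, making it a minor fourteenth.
(Equivalently, a compound minor seventh: a minor seventh plus an octave.)

minor 14th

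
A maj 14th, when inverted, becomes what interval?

First reduce the compound major fourteenth to its simple form, a major seventh.
Inverted interval numbers add to nine, so a seventh pairs with a second (7 + 2 = 9).
The quality also flips — major becomes minor — giving a minor second.

m2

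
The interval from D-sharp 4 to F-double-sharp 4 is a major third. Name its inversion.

Inverted interval numbers add to nine, so a third pairs with a sixth (3 + 6 = 9).
The quality also flips — major becomes minor — giving a minor sixth.

minor sixth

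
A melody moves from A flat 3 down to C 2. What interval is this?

Descending from Ab3 to C2 is the same interval as ascending C2 to Ab3.
C to A spans six letter names (C-D-E-F-G-A), plus an octave, so the interval is some kind of thirteenth.
C2 to Ab3 is 20 semitones, a half step short of the major thirteenth (21), so this is minor.
(Equivalently, a compound minor sixth: a minor sixth plus an octave.)

minor 13th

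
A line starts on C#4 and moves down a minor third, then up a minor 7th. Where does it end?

G#4

C#4 down a minor third → A#3 (3 semitones).
Up a minor seventh from A#3: G#4 (10 semitones up).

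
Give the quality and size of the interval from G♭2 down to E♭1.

m10

Descending from Gb2 to Eb1 is the same interval as ascending Eb1 to Gb2.
E to G spans three letter names (E-F-G), plus an octave, so the interval is some kind of tenth.
A major tenth would be 16 semitones, but Eb1 to Gb2 is 15 — one semitone narrower, making it a minor tenth.
(Equivalently, a compound minor third: a minor third plus an octave.)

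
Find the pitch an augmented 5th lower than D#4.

The fifth takes the letter from D down to G.
Moving 8 semitones down from D#4 (the size of an augmented fifth) reaches G3.

G3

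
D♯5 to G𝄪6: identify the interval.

D to G spans four letter names (D-E-F-G), plus an octave: an eleventh.
The perfect eleventh is 17 semitones; here we have 18, one semitone wider: augmented.
(Equivalently, a compound augmented fourth: an augmented fourth plus an octave.)

augmented eleventh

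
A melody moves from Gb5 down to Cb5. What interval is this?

Descending from Gb5 to Cb5 is the same interval as ascending Cb5 to Gb5.
C to G spans five letter names (C-D-E-F-G) — that makes it a fifth of some quality.
The perfect fifth spans 7 semitones, and Cb5 to Gb5 is exactly 7 semitones — so this is a perfect fifth.

perfect fifth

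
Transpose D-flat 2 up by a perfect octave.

For an octave the letter name doesn't change: still D, an octave up.
A perfect octave is 12 semitones; 12 semitones up from Db2 gives Db3.

D-flat 3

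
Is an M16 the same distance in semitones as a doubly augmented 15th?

Yes

A major sixteenth spans 26 semitones, and a doubly augmented fifteenth also spans 26 semitones — they're enharmonic.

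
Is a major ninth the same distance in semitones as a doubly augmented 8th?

A major ninth spans 14 semitones, and a doubly augmented octave also spans 14 semitones — they're enharmonic.

Yes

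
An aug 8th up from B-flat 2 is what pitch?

An octave keeps the letter name B, an octave up from B.
An augmented octave spans 13 semitones, so from Bb2 the target pitch is B3.

B 3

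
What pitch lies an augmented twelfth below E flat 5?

Counting five letter names plus an octave down from E lands on A.
An augmented twelfth is 20 semitones; 20 semitones down from Eb5 gives Abb3.

A double-flat 3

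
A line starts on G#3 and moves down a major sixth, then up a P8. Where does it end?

B3

G#3 down a major sixth → B2 (9 semitones).
A perfect octave up from B2 is B3.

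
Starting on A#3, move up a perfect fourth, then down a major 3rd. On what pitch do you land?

A perfect fourth up from A#3 is D#4.
A major third down from D#4 is B3.

B3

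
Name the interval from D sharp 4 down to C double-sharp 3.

Descending from D#4 to C##3 is the same interval as ascending C##3 to D#4.
C to D spans two letter names (C-D), plus an octave, so the interval is some kind of ninth.
A major ninth would be 14 semitones, but C##3 to D#4 is 13 — one semitone narrower, making it a minor ninth.
(Equivalently, a compound minor second: a minor second plus an octave.)

minor 9th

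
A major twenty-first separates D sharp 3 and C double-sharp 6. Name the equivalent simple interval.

major 7th

Take out 2 octaves (14 from the number): 21 − 14 = 7.
That makes a major twenty-first a compound major seventh — 2 octaves plus a major seventh.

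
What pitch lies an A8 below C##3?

The letter stays C (same as the start), shifted an octave down.
Moving 13 semitones down from C##3 (the size of an augmented octave) reaches C#2.

C#2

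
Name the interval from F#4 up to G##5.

F to G spans two letter names (F-G), plus an octave — that makes it a ninth of some quality.
A major ninth would be 14 semitones; F#4 to G##5 is 15, one semitone wider, so the interval is augmented.
(Equivalently, a compound augmented second: an augmented second plus an octave.)

A9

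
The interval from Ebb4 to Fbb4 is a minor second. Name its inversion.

Interval numbers invert to sum to nine: 2 + 7 = 9, so a second inverts to a seventh.
Quality inverts too: minor becomes major. That makes the inversion a major seventh.

major 7th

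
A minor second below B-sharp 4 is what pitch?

A-double-sharp 4

Counting two letter names down from B lands on A.
A minor second is 1 semitone; 1 semitone down from B#4 gives A##4.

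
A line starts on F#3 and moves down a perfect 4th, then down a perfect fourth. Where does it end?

F#3 down a perfect fourth → C#3 (5 semitones).
Down a perfect fourth from C#3: G#2 (5 semitones down).

G#2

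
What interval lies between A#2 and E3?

diminished fifth

A to E spans five letter names (A-B-C-D-E): a fifth.
A perfect fifth would be 7 semitones; A#2 to E3 is 6, one semitone narrower, so the interval is diminished.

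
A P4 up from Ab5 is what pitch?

Db6

Counting four letter names up from A lands on D.
A perfect fourth spans 5 semitones, so from Ab5 the target pitch is Db6.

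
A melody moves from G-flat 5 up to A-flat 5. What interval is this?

G to A spans two letter names (G-A) — that makes it a second of some quality.
The major second spans 2 semitones, and Gb5 to Ab5 is exactly 2 semitones — so this is a major second.

major second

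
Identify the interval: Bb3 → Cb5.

B to C spans two letter names (B-C), plus an octave — that makes it a ninth of some quality.
A major ninth would be 14 semitones, but Bb3 to Cb5 is 13 — one semitone narrower, making it a minor ninth.
(Equivalently, a compound minor second: a minor second plus an octave.)

m9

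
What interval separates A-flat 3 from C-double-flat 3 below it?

augmented sixth

Descending from Ab3 to Cbb3 is the same interval as ascending Cbb3 to Ab3.
C to A spans six letter names (C-D-E-F-G-A), so the interval is some kind of sixth.
A major sixth would be 9 semitones; Cbb3 to Ab3 is 10, one semitone wider, so the interval is augmented.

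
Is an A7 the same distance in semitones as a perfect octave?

An augmented seventh = 12 semitones = a perfect octave; enharmonically equal.

Yes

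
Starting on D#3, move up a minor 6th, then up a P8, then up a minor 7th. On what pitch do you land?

A5

Up a minor sixth from D#3: B3 (8 semitones up).
Up a perfect octave from B3: B4 (12 semitones up).
Up a minor seventh from B4: A5 (10 semitones up).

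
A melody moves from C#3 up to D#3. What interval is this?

C to D spans two letter names (C-D): a second.
C#3 to D#3 is 2 semitones, matching the major second exactly, so the quality is major.

major second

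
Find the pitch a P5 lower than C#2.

F#1

Counting five letter names down from C lands on F.
A perfect fifth spans 7 semitones, so from C#2 the target pitch is F#1.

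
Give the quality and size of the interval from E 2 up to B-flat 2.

diminished 5th

E to B spans five letter names (E-F-G-A-B) — that makes it a fifth of some quality.
E2 to Bb2 spans 6 semitones — one semitone narrower than the perfect fifth (7) — giving a diminished fifth.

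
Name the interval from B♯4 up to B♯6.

B to B is the same letter name, plus 2 octaves, so the interval is some kind of fifteenth.
The perfect fifteenth spans 24 semitones, and B#4 to B#6 is exactly 24 semitones — so this is a perfect fifteenth.
(Equivalently, a compound perfect octave: a perfect octave plus an octave.)

perfect fifteenth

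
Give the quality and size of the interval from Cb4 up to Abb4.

minor 6th

C to A spans six letter names (C-D-E-F-G-A): a sixth.
At 8 semitones, Cb4→Abb4 falls one short of a major sixth: minor.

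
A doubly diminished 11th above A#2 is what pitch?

Db4

Four letters up from A (plus an octave) reaches D.
A doubly diminished eleventh is 15 semitones; 15 semitones up from A#2 gives Db4.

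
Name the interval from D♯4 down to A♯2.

Descending from D#4 to A#2 is the same interval as ascending A#2 to D#4.
A to D spans four letter names (A-B-C-D), plus an octave — that makes it an eleventh of some quality.
The perfect eleventh spans 17 semitones, and A#2 to D#4 is exactly 17 semitones — so this is a perfect eleventh.
(Equivalently, a compound perfect fourth: a perfect fourth plus an octave.)

perfect 11th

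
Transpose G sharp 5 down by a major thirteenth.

The thirteenth's letter: G down six letter names plus an octave → B.
A major thirteenth is 21 semitones; 21 semitones down from G#5 gives B3.

B 3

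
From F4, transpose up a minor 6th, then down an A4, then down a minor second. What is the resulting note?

F4 up a minor sixth → Db5 (8 semitones).
Db5 down an augmented fourth → Abb4 (6 semitones).
A minor second down from Abb4 is Gb4.

Gb4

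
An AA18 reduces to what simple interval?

Take out 2 octaves (14 from the number): 18 − 14 = 4.
So a doubly augmented eighteenth is 2 octaves plus a doubly augmented fourth. The quality is unchanged.

doubly augmented fourth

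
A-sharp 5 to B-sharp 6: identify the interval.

M9

A to B spans two letter names (A-B), plus an octave, so the interval is some kind of ninth.
Counting semitones, A#5→B#6 is 14, which is the major ninth.
(Equivalently, a compound major second: a major second plus an octave.)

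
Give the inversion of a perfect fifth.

P4

The rule of nine gives the new number: 9 − 5 = 4, so a fifth becomes a fourth.
Quality inverts too: perfect stays perfect. That makes the inversion a perfect fourth.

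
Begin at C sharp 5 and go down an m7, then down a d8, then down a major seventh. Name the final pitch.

C#5 down a minor seventh → D#4 (10 semitones).
A diminished octave down from D#4 is D##3.
A major seventh down from D##3 is E#2.

E sharp 2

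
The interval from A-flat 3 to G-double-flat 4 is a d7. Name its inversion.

The rule of nine gives the new number: 9 − 7 = 2, so a seventh becomes a second.
And diminished becomes augmented under inversion, so we get an augmented second.

A2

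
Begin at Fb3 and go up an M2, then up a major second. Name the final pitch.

A major second up from Fb3 is Gb3.
A major second up from Gb3 is Ab3.

Ab3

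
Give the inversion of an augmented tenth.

First reduce the compound augmented tenth to its simple form, an augmented third.
The rule of nine gives the new number: 9 − 3 = 6, so a third becomes a sixth.
Quality inverts too: augmented becomes diminished. That makes the inversion a diminished sixth.

d6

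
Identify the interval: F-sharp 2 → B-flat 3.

diminished 11th

F to B spans four letter names (F-G-A-B), plus an octave — that makes it an eleventh of some quality.
A perfect eleventh would be 17 semitones; F#2 to Bb3 is 16, one semitone narrower, so the interval is diminished.
(Equivalently, a compound diminished fourth: a diminished fourth plus an octave.)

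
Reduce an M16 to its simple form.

Take out 2 octaves (14 from the number): 16 − 14 = 2.
Quality carries through unchanged, so the simple form is a major second.

M2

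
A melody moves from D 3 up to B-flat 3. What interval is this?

m6

D to B spans six letter names (D-E-F-G-A-B), so the interval is some kind of sixth.
D3 to Bb3 is 8 semitones, a half step short of the major sixth (9), so this is minor.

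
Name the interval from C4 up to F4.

perfect 4th

C to F spans four letter names (C-D-E-F): a fourth.
The perfect fourth spans 5 semitones, and C4 to F4 is exactly 5 semitones — so this is a perfect fourth.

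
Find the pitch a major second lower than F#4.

The second takes the letter from F down to E.
Moving 2 semitones down from F#4 (the size of a major second) reaches E4.

E4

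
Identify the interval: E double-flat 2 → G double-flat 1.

major 6th

Descending from Ebb2 to Gbb1 is the same interval as ascending Gbb1 to Ebb2.
G to E spans six letter names (G-A-B-C-D-E), so the interval is some kind of sixth.
Gbb1 to Ebb2 is 9 semitones, matching the major sixth exactly, so the quality is major.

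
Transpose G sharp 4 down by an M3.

The third takes the letter from G down to E.
A major third is 4 semitones; 4 semitones down from G#4 gives E4.

E 4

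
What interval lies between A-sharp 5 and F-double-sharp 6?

A to F spans six letter names (A-B-C-D-E-F): a sixth.
Counting semitones, A#5→F##6 is 9, which is the major sixth.

major sixth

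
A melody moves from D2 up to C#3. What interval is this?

M7

D to C spans seven letter names (D-E-F-G-A-B-C) — that makes it a seventh of some quality.
Counting semitones, D2→C#3 is 11, which is the major seventh.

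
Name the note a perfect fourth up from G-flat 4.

Four letter names up from G: C.
Moving 5 semitones up from Gb4 (the size of a perfect fourth) reaches Cb5.

C-flat 5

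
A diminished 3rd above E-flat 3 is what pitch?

Three letter names up from E: G.
A diminished third spans 2 semitones, so from Eb3 the target pitch is Gbb3.

G-double-flat 3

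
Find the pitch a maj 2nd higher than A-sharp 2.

B-sharp 2

Two letter names up from A: B.
A major second spans 2 semitones, so from A#2 the target pitch is B#2.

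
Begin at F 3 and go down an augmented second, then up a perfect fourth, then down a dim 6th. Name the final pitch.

C 3

An augmented second down from F3 is Ebb3.
A perfect fourth up from Ebb3 is Abb3.
Abb3 down a diminished sixth → C3 (7 semitones).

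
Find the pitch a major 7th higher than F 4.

E 5

Seven letter names up from F: E.
A major seventh spans 11 semitones, so from F4 the target pitch is E5.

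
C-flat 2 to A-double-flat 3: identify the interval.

C to A spans six letter names (C-D-E-F-G-A), plus an octave, so the interval is some kind of thirteenth.
Cb2 to Abb3 is 20 semitones, a half step short of the major thirteenth (21), so this is minor.
(Equivalently, a compound minor sixth: a minor sixth plus an octave.)

minor thirteenth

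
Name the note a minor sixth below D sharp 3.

Six letter names down from D: F.
A minor sixth spans 8 semitones, so from D#3 the target pitch is F##2.

F double-sharp 2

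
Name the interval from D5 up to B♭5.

minor sixth

D to B spans six letter names (D-E-F-G-A-B): a sixth.
At 8 semitones, D5→Bb5 falls one short of a major sixth: minor.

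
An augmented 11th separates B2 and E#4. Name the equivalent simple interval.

A4

Each octave removed subtracts seven from the number: 11 − 7 = 4.
That makes an augmented eleventh a compound augmented fourth — an octave plus an augmented fourth.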